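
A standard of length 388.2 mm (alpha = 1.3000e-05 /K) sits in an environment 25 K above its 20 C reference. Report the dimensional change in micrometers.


dL = L * alpha * dT
= 388.2 * 1.3000e-05 * 25
= 0.1261650 mm
dL_um = 0.1261650 * 1000 = 126.1650 um

126.1650


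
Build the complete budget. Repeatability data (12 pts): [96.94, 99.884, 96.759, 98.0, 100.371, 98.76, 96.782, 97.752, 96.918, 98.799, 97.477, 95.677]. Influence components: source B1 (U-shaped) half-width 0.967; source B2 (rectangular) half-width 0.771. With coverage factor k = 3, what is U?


mean = (96.94 + 99.884 + 96.759 + 98.0 + 100.371 + 98.76 + 96.782 + 97.752 + 96.918 + 98.799 + 97.477 + 95.677) / 12 = 97.84325
s = sqrt(sum((x - mean)^2)/(n-1)) = 1.3863471
u_A = s / sqrt(n) = 1.3863471 / sqrt(12) = 0.40020394
u_B1 = 0.967 / sqrt(2) = 0.68377226
u_B2 = 0.771 / sqrt(3) = 0.44513706
uc = sqrt(0.40020394^2 + 0.68377226^2 + 0.44513706^2) = 0.90876548
U = k * uc = 3 * 0.90876548
U = 2.7263

2.7263


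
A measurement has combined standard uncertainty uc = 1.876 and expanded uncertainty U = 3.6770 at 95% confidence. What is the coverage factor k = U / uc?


k = U / uc
k = 3.6770 / 1.876
k = 1.96

1.96


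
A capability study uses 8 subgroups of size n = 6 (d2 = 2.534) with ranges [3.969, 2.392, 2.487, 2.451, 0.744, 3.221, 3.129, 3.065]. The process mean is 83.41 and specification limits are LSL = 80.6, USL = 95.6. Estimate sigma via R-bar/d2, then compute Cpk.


R_bar = (3.969 + 2.392 + 2.487 + 2.451 + 0.744 + 3.221 + 3.129 + 3.065) / 8 = 2.68225
sigma = R_bar / d2 = 2.68225 / 2.534 = 1.0585043
Cp = (USL - LSL)/(6*sigma) = (95.6 - 80.6)/(6*1.0585043) = 2.3618
Cpu = (95.6 - 83.41)/(3*1.0585043) = 3.8387
Cpl = (83.41 - 80.6)/(3*1.0585043) = 0.8849
Cpk = min(Cpu, Cpl) = 0.8849

0.8849


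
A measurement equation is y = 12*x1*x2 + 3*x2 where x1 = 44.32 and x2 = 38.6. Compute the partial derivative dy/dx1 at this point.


y = 12*x1*x2 + 3*x2
dy/dx1 = 12*x2
Evaluate at x2 = 38.6: c1 = 12 * 38.6
c1 = 463.2000

463.2000


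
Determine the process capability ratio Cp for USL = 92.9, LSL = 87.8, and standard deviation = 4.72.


Cp = (USL - LSL) / (6 * sigma)
= (92.9 - 87.8) / (6 * 4.72)
= 5.1000 / 28.3200
= 0.1801

0.1801


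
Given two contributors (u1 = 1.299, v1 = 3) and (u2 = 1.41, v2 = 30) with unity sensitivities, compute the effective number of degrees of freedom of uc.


uc = sqrt(u1^2 + u2^2) = sqrt(1.299^2 + 1.41^2) = 1.9171596
v_eff = uc^4 / (u1^4/v1 + u2^4/v2)
= 1.9171596^4 / (1.299^4/3 + 1.41^4/30)
= 13.509307 / 1.0808588
v_eff = 12.4987

12.4987


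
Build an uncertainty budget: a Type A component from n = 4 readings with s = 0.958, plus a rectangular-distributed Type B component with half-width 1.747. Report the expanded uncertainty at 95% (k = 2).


u_A = s / sqrt(n) = 0.958 / sqrt(4) = 0.479
u_B = half_width / sqrt(3) = 1.747 / sqrt(3) = 1.0086309
uc = sqrt(u_A^2 + u_B^2) = sqrt(0.479^2 + 1.0086309^2) = 1.1165918
U = k * uc = 2 * 1.1165918
U = 2.2332

2.2332


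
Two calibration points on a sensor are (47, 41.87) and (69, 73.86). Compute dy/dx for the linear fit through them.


slope = (y2 - y1) / (x2 - x1)
= (73.86 - 41.87) / (69 - 47)
= 31.9900 / 22
= 1.4541

1.4541


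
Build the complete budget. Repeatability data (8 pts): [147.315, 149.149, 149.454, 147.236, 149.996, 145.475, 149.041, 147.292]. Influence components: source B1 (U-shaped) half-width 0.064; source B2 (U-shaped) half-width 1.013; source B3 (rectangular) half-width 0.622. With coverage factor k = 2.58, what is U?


mean = (147.315 + 149.149 + 149.454 + 147.236 + 149.996 + 145.475 + 149.041 + 147.292) / 8 = 148.11975
s = sqrt(sum((x - mean)^2)/(n-1)) = 1.5267661
u_A = s / sqrt(n) = 1.5267661 / sqrt(8) = 0.53979333
u_B1 = 0.064 / sqrt(2) = 0.045254834
u_B2 = 1.013 / sqrt(2) = 0.71629917
u_B3 = 0.622 / sqrt(3) = 0.35911187
uc = sqrt(0.53979333^2 + 0.045254834^2 + 0.71629917^2 + 0.35911187^2) = 0.96719733
U = k * uc = 2.58 * 0.96719733
U = 2.4954

2.4954


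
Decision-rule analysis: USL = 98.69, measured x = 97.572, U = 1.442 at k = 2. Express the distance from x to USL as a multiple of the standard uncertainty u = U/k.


u = U / k = 1.442 / 2 = 0.721
margin = |USL - x| = |98.69 - 97.572| = 1.118
z = margin / u = 1.118 / 0.721
z = 1.5506

1.5506


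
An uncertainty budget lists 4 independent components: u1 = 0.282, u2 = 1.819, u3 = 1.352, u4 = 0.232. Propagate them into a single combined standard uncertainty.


uc = sqrt(0.282^2 + 1.819^2 + 1.352^2 + 0.232^2)
uc = sqrt(5.270013)
uc = 2.2957

2.2957


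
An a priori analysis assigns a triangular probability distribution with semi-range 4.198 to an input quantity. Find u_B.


u_B = half_width / sqrt(6)
u_B = 4.198 / 2.4494897
u_B = 1.7138

1.7138


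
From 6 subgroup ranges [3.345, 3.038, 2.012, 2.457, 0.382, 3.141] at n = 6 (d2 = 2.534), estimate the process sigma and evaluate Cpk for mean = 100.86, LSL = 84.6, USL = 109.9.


R_bar = (3.345 + 3.038 + 2.012 + 2.457 + 0.382 + 3.141) / 6 = 2.3958333
sigma = R_bar / d2 = 2.3958333 / 2.534 = 0.94547486
Cp = (USL - LSL)/(6*sigma) = (109.9 - 84.6)/(6*0.94547486) = 4.4598
Cpu = (109.9 - 100.86)/(3*0.94547486) = 3.1871
Cpl = (100.86 - 84.6)/(3*0.94547486) = 5.7326
Cpk = min(Cpu, Cpl) = 3.1871

3.1871


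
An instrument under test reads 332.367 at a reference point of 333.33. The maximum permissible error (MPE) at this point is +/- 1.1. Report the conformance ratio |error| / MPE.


e = indication - reference = 332.367 - 333.33 = -0.9630
|e| = 0.9630
ratio = |e| / MPE = 0.9630 / 1.1
ratio = 0.8755

0.8755


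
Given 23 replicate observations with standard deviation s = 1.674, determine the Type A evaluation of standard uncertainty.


u_A = s / sqrt(n)
u_A = 1.674 / sqrt(23)
u_A = 1.674 / 4.7958315
u_A = 0.3491

0.3491


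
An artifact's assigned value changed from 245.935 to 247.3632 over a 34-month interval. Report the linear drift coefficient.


rate = (v2 - v1) / months
= (247.3632 - 245.935) / 34
= 1.4282 / 34
= 0.0420

0.0420


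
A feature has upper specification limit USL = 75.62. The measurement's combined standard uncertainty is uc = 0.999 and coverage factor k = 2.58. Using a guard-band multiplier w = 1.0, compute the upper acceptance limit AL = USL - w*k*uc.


U = k * uc = 2.58 * 0.999 = 2.57742
guard band g = w * U = 1.0 * 2.57742 = 2.57742
AL = USL - g = 75.62 - 2.57742
AL = 73.0426

73.0426


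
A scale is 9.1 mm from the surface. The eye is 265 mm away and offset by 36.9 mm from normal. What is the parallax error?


error = h * offset / d
= 9.1 * 36.9 / 265
= 1.2671

1.2671


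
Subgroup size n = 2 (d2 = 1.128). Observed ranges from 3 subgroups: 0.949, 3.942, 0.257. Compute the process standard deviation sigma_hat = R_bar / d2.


R_bar = (0.949 + 3.942 + 0.257) / 3
R_bar = 5.148 / 3 = 1.716
sigma_hat = R_bar / d2 = 1.716 / 1.128 = 1.5213

1.5213


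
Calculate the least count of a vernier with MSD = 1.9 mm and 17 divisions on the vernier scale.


LC = MSD / n_div
= 1.9 / 17
= 0.1118

0.1118


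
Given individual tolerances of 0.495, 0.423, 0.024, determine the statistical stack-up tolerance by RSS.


RSS = sqrt(0.495^2 + 0.423^2 + 0.024^2)
= sqrt(0.42453)
= 0.6516

0.6516


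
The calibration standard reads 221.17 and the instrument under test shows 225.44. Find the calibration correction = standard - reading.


Correction = standard - reading
= 221.17 - 225.44
= -4.2700

-4.2700


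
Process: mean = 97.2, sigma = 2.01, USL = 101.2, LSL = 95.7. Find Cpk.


Cpu = (USL - mean) / (3*sigma) = (101.2 - 97.2) / (3*2.01) = 0.6633
Cpl = (mean - LSL) / (3*sigma) = (97.2 - 95.7) / (3*2.01) = 0.2488
Cpk = min(Cpu, Cpl) = 0.2488

0.2488


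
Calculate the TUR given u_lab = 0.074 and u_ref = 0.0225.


TUR = u_lab / u_ref
= 0.074 / 0.0225
= 3.2889

3.2889


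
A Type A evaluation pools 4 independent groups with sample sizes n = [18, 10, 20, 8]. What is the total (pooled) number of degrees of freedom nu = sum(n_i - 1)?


nu = sum_i (n_i - 1)
nu = ((18 - 1) + (10 - 1) + (20 - 1) + (8 - 1))
nu = 17 + 9 + 19 + 7
nu = 52

52


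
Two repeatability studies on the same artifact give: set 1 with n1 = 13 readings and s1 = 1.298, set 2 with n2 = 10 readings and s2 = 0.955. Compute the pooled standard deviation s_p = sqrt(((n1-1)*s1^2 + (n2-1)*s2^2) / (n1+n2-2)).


s_p = sqrt(((n1-1)*s1^2 + (n2-1)*s2^2) / (n1+n2-2))
numerator = (13-1)*1.298^2 + (10-1)*0.955^2 = 20.217648 + 8.208225 = 28.425873
denominator = 13 + 10 - 2 = 21
s_p^2 = 28.425873 / 21 = 1.353613
s_p = sqrt(1.353613) = 1.1634

1.1634


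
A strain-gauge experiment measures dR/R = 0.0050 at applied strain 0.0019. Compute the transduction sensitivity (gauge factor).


GF = (dR/R) / epsilon
= 0.0050 / 0.0019
= 2.6316

2.6316


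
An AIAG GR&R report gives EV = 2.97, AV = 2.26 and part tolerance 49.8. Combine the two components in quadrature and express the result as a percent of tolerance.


GRR = sqrt(EV^2 + AV^2) = sqrt(2.97^2 + 2.26^2) = 3.7320906
%GRR = GRR / tol * 100 = 3.7320906 / 49.8 * 100
%GRR = 7.4942

7.4942


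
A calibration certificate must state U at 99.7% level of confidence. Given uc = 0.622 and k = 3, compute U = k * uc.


U = k * uc
U = 3 * 0.622
U = 1.8660

1.8660


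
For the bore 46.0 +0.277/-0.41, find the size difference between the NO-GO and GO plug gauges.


GO = nominal - lower_tol (smallest hole = maximum material condition)
GO = 46.0 - 0.41 = 45.59
NO-GO = nominal + upper_tol (largest hole = least material condition)
NO-GO = 46.0 + 0.277 = 46.277
spread = NO-GO - GO = 46.277 - 45.59 = 0.6870

0.6870


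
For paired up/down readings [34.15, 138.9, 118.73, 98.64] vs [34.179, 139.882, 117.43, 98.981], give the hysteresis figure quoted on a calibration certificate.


|34.15 - 34.179| = 0.0290
|138.9 - 139.882| = 0.9820
|118.73 - 117.43| = 1.3000
|98.64 - 98.981| = 0.3410
hysteresis = max(diffs) = 1.3000

1.3000


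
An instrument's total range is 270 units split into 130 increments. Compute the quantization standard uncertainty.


resolution = range / divisions
resolution = 270 / 130 = 2.0769231
u_res = resolution / (2*sqrt(3))
u_res = 2.0769231 / 3.4641016
u_res = 0.5996

0.5996


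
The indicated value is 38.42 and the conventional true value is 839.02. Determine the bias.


Systematic error = measured - true
= 38.42 - 839.02
= -800.6000

-800.6000


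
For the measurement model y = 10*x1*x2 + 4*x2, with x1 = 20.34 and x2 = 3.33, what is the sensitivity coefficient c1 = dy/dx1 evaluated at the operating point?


y = 10*x1*x2 + 4*x2
dy/dx1 = 10*x2
Evaluate at x2 = 3.33: c1 = 10 * 3.33
c1 = 33.3000

33.3000


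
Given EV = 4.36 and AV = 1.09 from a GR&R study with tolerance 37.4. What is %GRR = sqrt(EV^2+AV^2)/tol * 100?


GRR = sqrt(EV^2 + AV^2) = sqrt(4.36^2 + 1.09^2) = 4.4941851
%GRR = GRR / tol * 100 = 4.4941851 / 37.4 * 100
%GRR = 12.0165

12.0165


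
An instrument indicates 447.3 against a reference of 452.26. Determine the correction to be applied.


Correction = standard - reading
= 452.26 - 447.3
= 4.9600

4.9600


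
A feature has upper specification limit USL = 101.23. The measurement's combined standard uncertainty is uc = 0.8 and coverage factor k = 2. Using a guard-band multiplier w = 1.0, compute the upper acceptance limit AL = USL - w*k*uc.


U = k * uc = 2 * 0.8 = 1.6
guard band g = w * U = 1.0 * 1.6 = 1.6
AL = USL - g = 101.23 - 1.6
AL = 99.6300

99.6300


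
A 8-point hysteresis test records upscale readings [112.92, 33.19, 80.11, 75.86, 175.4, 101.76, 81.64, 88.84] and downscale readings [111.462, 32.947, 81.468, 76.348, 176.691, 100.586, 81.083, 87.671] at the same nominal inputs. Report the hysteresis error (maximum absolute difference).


|112.92 - 111.462| = 1.4580
|33.19 - 32.947| = 0.2430
|80.11 - 81.468| = 1.3580
|75.86 - 76.348| = 0.4880
|175.4 - 176.691| = 1.2910
|101.76 - 100.586| = 1.1740
|81.64 - 81.083| = 0.5570
|88.84 - 87.671| = 1.1690
hysteresis = max(diffs) = 1.4580

1.4580


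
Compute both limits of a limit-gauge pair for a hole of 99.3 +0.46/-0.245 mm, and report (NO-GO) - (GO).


GO = nominal - lower_tol (smallest hole = maximum material condition)
GO = 99.3 - 0.245 = 99.055
NO-GO = nominal + upper_tol (largest hole = least material condition)
NO-GO = 99.3 + 0.46 = 99.76
spread = NO-GO - GO = 99.76 - 99.055 = 0.7050

0.7050


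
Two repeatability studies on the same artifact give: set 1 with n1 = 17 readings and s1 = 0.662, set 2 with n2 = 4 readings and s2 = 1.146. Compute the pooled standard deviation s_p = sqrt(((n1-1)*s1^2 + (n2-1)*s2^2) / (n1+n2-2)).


s_p = sqrt(((n1-1)*s1^2 + (n2-1)*s2^2) / (n1+n2-2))
numerator = (17-1)*0.662^2 + (4-1)*1.146^2 = 7.011904 + 3.939948 = 10.951852
denominator = 17 + 4 - 2 = 19
s_p^2 = 10.951852 / 19 = 0.57641326
s_p = sqrt(0.57641326) = 0.7592

0.7592


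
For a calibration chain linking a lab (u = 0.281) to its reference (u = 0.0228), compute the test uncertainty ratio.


TUR = u_lab / u_ref
= 0.281 / 0.0228
= 12.3246

12.3246


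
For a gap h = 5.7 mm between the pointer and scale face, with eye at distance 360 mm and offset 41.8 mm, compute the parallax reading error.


error = h * offset / d
= 5.7 * 41.8 / 360
= 0.6618

0.6618


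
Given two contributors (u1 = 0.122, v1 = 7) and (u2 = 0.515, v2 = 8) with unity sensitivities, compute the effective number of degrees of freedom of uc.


uc = sqrt(u1^2 + u2^2) = sqrt(0.122^2 + 0.515^2) = 0.52925325
v_eff = uc^4 / (u1^4/v1 + u2^4/v2)
= 0.52925325^4 / (0.122^4/7 + 0.515^4/8)
= 0.078461053 / 0.0088246852
v_eff = 8.8911

8.8911


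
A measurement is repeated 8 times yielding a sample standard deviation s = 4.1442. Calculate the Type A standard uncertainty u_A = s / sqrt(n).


u_A = s / sqrt(n)
u_A = 4.1442 / sqrt(8)
u_A = 4.1442 / 2.8284271
u_A = 1.4652

1.4652


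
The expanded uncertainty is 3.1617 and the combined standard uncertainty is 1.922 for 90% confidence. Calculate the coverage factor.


k = U / uc
k = 3.1617 / 1.922
k = 1.645

1.645


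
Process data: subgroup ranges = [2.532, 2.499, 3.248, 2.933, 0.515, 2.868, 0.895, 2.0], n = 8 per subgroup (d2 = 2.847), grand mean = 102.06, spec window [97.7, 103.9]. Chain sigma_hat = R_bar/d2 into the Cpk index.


R_bar = (2.532 + 2.499 + 3.248 + 2.933 + 0.515 + 2.868 + 0.895 + 2.0) / 8 = 2.18625
sigma = R_bar / d2 = 2.18625 / 2.847 = 0.76791359
Cp = (USL - LSL)/(6*sigma) = (103.9 - 97.7)/(6*0.76791359) = 1.3456
Cpu = (103.9 - 102.06)/(3*0.76791359) = 0.7987
Cpl = (102.06 - 97.7)/(3*0.76791359) = 1.8926
Cpk = min(Cpu, Cpl) = 0.7987

0.7987


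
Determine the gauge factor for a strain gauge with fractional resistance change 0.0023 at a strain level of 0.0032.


GF = (dR/R) / epsilon
= 0.0023 / 0.0032
= 0.7188

0.7188


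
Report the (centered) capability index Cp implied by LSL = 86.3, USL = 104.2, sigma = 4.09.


Cp = (USL - LSL) / (6 * sigma)
= (104.2 - 86.3) / (6 * 4.09)
= 17.9000 / 24.5400
= 0.7294

0.7294


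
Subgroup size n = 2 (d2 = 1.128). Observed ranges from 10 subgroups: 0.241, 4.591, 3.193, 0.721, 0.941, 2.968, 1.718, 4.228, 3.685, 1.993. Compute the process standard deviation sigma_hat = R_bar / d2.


R_bar = (0.241 + 4.591 + 3.193 + 0.721 + 0.941 + 2.968 + 1.718 + 4.228 + 3.685 + 1.993) / 10
R_bar = 24.279 / 10 = 2.4279
sigma_hat = R_bar / d2 = 2.4279 / 1.128 = 2.1524

2.1524


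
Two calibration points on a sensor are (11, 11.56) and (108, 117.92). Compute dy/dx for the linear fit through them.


slope = (y2 - y1) / (x2 - x1)
= (117.92 - 11.56) / (108 - 11)
= 106.3600 / 97
= 1.0965

1.0965


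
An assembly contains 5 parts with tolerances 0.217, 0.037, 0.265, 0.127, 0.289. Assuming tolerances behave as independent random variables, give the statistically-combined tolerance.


RSS = sqrt(0.217^2 + 0.037^2 + 0.265^2 + 0.127^2 + 0.289^2)
= sqrt(0.218333)
= 0.4673

0.4673


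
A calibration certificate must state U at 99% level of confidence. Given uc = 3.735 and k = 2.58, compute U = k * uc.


U = k * uc
U = 2.58 * 3.735
U = 9.6363

9.6363


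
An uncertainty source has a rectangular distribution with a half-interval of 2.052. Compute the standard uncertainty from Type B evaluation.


u_B = half_width / sqrt(3)
u_B = 2.052 / 1.7320508
u_B = 1.1847

1.1847


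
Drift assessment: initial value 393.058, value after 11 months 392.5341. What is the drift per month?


rate = (v2 - v1) / months
= (392.5341 - 393.058) / 11
= -0.5239 / 11
= -0.0476

-0.0476


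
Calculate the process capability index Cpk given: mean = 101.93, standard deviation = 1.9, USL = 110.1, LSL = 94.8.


Cpu = (USL - mean) / (3*sigma) = (110.1 - 101.93) / (3*1.9) = 1.4333
Cpl = (mean - LSL) / (3*sigma) = (101.93 - 94.8) / (3*1.9) = 1.2509
Cpk = min(Cpu, Cpl) = 1.2509

1.2509


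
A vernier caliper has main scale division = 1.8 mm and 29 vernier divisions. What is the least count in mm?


LC = MSD / n_div
= 1.8 / 29
= 0.0621

0.0621


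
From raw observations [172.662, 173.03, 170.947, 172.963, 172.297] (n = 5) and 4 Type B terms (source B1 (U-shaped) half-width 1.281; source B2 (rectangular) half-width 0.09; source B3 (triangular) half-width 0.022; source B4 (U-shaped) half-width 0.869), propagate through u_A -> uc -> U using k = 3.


mean = (172.662 + 173.03 + 170.947 + 172.963 + 172.297) / 5 = 172.3798
s = sqrt(sum((x - mean)^2)/(n-1)) = 0.85180555
u_A = s / sqrt(n) = 0.85180555 / sqrt(5) = 0.38093902
u_B1 = 1.281 / sqrt(2) = 0.90580379
u_B2 = 0.09 / sqrt(3) = 0.051961524
u_B3 = 0.022 / sqrt(6) = 0.0089814624
u_B4 = 0.869 / sqrt(2) = 0.61447579
uc = sqrt(0.38093902^2 + 0.90580379^2 + 0.051961524^2 + 0.0089814624^2 + 0.61447579^2) = 1.1601535
U = k * uc = 3 * 1.1601535
U = 3.4805

3.4805


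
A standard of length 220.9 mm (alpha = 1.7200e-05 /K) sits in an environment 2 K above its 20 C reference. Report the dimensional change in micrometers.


dL = L * alpha * dT
= 220.9 * 1.7200e-05 * 2
= 0.0075990 mm
dL_um = 0.0075990 * 1000 = 7.5990 um

7.5990


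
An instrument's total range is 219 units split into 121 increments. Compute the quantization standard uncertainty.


resolution = range / divisions
resolution = 219 / 121 = 1.8099174
u_res = resolution / (2*sqrt(3))
u_res = 1.8099174 / 3.4641016
u_res = 0.5225

0.5225


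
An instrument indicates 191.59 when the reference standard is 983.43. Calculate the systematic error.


Systematic error = measured - true
= 191.59 - 983.43
= -791.8400

-791.8400


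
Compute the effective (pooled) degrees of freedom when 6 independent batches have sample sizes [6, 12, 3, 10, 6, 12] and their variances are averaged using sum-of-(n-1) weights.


nu = sum_i (n_i - 1)
nu = ((6 - 1) + (12 - 1) + (3 - 1) + (10 - 1) + (6 - 1) + (12 - 1))
nu = 5 + 11 + 2 + 9 + 5 + 11
nu = 43

43


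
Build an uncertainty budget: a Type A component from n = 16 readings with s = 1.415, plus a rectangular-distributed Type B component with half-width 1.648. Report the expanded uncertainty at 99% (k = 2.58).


u_A = s / sqrt(n) = 1.415 / sqrt(16) = 0.35375
u_B = half_width / sqrt(3) = 1.648 / sqrt(3) = 0.95147324
uc = sqrt(u_A^2 + u_B^2) = sqrt(0.35375^2 + 0.95147324^2) = 1.0151061
U = k * uc = 2.58 * 1.0151061
U = 2.6190

2.6190


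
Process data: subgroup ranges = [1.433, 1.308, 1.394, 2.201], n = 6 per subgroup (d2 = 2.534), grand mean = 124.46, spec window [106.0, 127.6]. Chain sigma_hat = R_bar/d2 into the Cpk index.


R_bar = (1.433 + 1.308 + 1.394 + 2.201) / 4 = 1.584
sigma = R_bar / d2 = 1.584 / 2.534 = 0.62509866
Cp = (USL - LSL)/(6*sigma) = (127.6 - 106.0)/(6*0.62509866) = 5.7591
Cpu = (127.6 - 124.46)/(3*0.62509866) = 1.6744
Cpl = (124.46 - 106.0)/(3*0.62509866) = 9.8438
Cpk = min(Cpu, Cpl) = 1.6744

1.6744


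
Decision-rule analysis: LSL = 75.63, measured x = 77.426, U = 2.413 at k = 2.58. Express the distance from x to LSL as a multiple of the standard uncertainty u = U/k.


u = U / k = 2.413 / 2.58 = 0.93527132
margin = |LSL - x| = |75.63 - 77.426| = 1.796
z = margin / u = 1.796 / 0.93527132
z = 1.9203

1.9203


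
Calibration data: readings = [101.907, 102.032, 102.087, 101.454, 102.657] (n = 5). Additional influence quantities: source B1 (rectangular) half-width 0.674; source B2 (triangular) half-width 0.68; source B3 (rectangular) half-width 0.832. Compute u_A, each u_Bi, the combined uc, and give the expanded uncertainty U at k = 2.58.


mean = (101.907 + 102.032 + 102.087 + 101.454 + 102.657) / 5 = 102.0274
s = sqrt(sum((x - mean)^2)/(n-1)) = 0.43106067
u_A = s / sqrt(n) = 0.43106067 / sqrt(5) = 0.19277619
u_B1 = 0.674 / sqrt(3) = 0.38913408
u_B2 = 0.68 / sqrt(6) = 0.27760884
u_B3 = 0.832 / sqrt(3) = 0.48035542
uc = sqrt(0.19277619^2 + 0.38913408^2 + 0.27760884^2 + 0.48035542^2) = 0.70455375
U = k * uc = 2.58 * 0.70455375
U = 1.8177

1.8177


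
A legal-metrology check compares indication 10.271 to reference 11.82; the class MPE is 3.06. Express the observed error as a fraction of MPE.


e = indication - reference = 10.271 - 11.82 = -1.5490
|e| = 1.5490
ratio = |e| / MPE = 1.5490 / 3.06
ratio = 0.5062

0.5062


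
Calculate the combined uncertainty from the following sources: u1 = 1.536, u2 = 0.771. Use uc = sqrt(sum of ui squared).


uc = sqrt(1.536^2 + 0.771^2)
uc = sqrt(2.953737)
uc = 1.7186

1.7186


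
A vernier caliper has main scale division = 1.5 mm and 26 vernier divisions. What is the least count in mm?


LC = MSD / n_div
= 1.5 / 26
= 0.0577

0.0577


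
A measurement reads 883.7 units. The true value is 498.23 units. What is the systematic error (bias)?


Systematic error = measured - true
= 883.7 - 498.23
= 385.4700

385.4700


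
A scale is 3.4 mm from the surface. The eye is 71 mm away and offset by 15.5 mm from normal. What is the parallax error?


error = h * offset / d
= 3.4 * 15.5 / 71
= 0.7423

0.7423


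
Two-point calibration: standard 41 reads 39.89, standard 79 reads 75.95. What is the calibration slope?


slope = (y2 - y1) / (x2 - x1)
= (75.95 - 39.89) / (79 - 41)
= 36.0600 / 38
= 0.9489

0.9489


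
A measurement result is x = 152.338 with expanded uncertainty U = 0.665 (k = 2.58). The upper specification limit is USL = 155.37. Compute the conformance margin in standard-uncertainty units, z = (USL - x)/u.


u = U / k = 0.665 / 2.58 = 0.25775194
margin = |USL - x| = |155.37 - 152.338| = 3.032
z = margin / u = 3.032 / 0.25775194
z = 11.7632

11.7632


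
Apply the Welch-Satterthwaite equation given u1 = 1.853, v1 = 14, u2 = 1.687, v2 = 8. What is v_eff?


uc = sqrt(u1^2 + u2^2) = sqrt(1.853^2 + 1.687^2) = 2.5059086
v_eff = uc^4 / (u1^4/v1 + u2^4/v2)
= 2.5059086^4 / (1.853^4/14 + 1.687^4/8)
= 39.433099 / 1.8545618
v_eff = 21.2628

21.2628


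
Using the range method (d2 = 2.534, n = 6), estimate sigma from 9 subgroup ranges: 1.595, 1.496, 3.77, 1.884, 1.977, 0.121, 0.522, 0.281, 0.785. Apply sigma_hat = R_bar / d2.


R_bar = (1.595 + 1.496 + 3.77 + 1.884 + 1.977 + 0.121 + 0.522 + 0.281 + 0.785) / 9
R_bar = 12.431 / 9 = 1.3812222
sigma_hat = R_bar / d2 = 1.3812222 / 2.534 = 0.5451

0.5451


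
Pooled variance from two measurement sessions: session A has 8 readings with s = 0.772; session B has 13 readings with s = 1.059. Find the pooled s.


s_p = sqrt(((n1-1)*s1^2 + (n2-1)*s2^2) / (n1+n2-2))
numerator = (8-1)*0.772^2 + (13-1)*1.059^2 = 4.171888 + 13.457772 = 17.62966
denominator = 8 + 13 - 2 = 19
s_p^2 = 17.62966 / 19 = 0.92787684
s_p = sqrt(0.92787684) = 0.9633

0.9633


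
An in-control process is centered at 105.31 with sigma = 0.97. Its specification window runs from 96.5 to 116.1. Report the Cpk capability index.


Cpu = (USL - mean) / (3*sigma) = (116.1 - 105.31) / (3*0.97) = 3.7079
Cpl = (mean - LSL) / (3*sigma) = (105.31 - 96.5) / (3*0.97) = 3.0275
Cpk = min(Cpu, Cpl) = 3.0275

3.0275


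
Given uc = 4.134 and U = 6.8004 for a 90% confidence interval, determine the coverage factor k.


k = U / uc
k = 6.8004 / 4.134
k = 1.645

1.645


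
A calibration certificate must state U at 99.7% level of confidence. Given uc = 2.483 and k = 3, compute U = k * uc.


U = k * uc
U = 3 * 2.483
U = 7.4490

7.4490


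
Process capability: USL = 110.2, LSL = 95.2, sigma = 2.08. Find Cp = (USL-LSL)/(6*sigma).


Cp = (USL - LSL) / (6 * sigma)
= (110.2 - 95.2) / (6 * 2.08)
= 15.0000 / 12.4800
= 1.2019

1.2019


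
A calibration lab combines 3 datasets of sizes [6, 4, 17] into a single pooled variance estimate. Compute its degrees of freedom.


nu = sum_i (n_i - 1)
nu = ((6 - 1) + (4 - 1) + (17 - 1))
nu = 5 + 3 + 16
nu = 24

24


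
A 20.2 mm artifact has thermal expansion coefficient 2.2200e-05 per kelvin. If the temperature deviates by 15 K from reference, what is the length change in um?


dL = L * alpha * dT
= 20.2 * 2.2200e-05 * 15
= 0.0067266 mm
dL_um = 0.0067266 * 1000 = 6.7266 um

6.7266


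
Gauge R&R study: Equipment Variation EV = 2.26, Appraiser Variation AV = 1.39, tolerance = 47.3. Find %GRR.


GRR = sqrt(EV^2 + AV^2) = sqrt(2.26^2 + 1.39^2) = 2.6532433
%GRR = GRR / tol * 100 = 2.6532433 / 47.3 * 100
%GRR = 5.6094

5.6094


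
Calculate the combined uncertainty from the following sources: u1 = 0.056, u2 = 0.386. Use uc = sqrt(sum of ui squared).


uc = sqrt(0.056^2 + 0.386^2)
uc = sqrt(0.152132)
uc = 0.3900

0.3900


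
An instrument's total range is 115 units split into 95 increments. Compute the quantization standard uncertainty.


resolution = range / divisions
resolution = 115 / 95 = 1.2105263
u_res = resolution / (2*sqrt(3))
u_res = 1.2105263 / 3.4641016
u_res = 0.3494

0.3494


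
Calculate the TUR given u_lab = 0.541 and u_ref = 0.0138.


TUR = u_lab / u_ref
= 0.541 / 0.0138
= 39.2029

39.2029


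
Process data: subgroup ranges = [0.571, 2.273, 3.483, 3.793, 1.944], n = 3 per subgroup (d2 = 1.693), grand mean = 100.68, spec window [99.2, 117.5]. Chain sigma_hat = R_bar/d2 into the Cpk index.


R_bar = (0.571 + 2.273 + 3.483 + 3.793 + 1.944) / 5 = 2.4128
sigma = R_bar / d2 = 2.4128 / 1.693 = 1.4251624
Cp = (USL - LSL)/(6*sigma) = (117.5 - 99.2)/(6*1.4251624) = 2.1401
Cpu = (117.5 - 100.68)/(3*1.4251624) = 3.9341
Cpl = (100.68 - 99.2)/(3*1.4251624) = 0.3462
Cpk = min(Cpu, Cpl) = 0.3462

0.3462


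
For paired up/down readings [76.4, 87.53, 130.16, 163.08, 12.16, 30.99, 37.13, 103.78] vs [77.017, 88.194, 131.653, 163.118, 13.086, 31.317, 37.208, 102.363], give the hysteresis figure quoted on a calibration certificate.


|76.4 - 77.017| = 0.6170
|87.53 - 88.194| = 0.6640
|130.16 - 131.653| = 1.4930
|163.08 - 163.118| = 0.0380
|12.16 - 13.086| = 0.9260
|30.99 - 31.317| = 0.3270
|37.13 - 37.208| = 0.0780
|103.78 - 102.363| = 1.4170
hysteresis = max(diffs) = 1.4930

1.4930


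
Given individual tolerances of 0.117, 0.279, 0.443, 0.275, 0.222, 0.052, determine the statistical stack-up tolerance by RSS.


RSS = sqrt(0.117^2 + 0.279^2 + 0.443^2 + 0.275^2 + 0.222^2 + 0.052^2)
= sqrt(0.415392)
= 0.6445

0.6445


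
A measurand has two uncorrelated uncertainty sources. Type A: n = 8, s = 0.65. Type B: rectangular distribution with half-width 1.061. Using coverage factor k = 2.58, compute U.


u_A = s / sqrt(n) = 0.65 / sqrt(8) = 0.2298097
u_B = half_width / sqrt(3) = 1.061 / sqrt(3) = 0.61256864
uc = sqrt(u_A^2 + u_B^2) = sqrt(0.2298097^2 + 0.61256864^2) = 0.65425747
U = k * uc = 2.58 * 0.65425747
U = 1.6880

1.6880


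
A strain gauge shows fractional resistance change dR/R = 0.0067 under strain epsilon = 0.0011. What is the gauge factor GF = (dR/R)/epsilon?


GF = (dR/R) / epsilon
= 0.0067 / 0.0011
= 6.0909

6.0909


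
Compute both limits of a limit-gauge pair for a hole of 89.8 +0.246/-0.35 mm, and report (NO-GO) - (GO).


GO = nominal - lower_tol (smallest hole = maximum material condition)
GO = 89.8 - 0.35 = 89.45
NO-GO = nominal + upper_tol (largest hole = least material condition)
NO-GO = 89.8 + 0.246 = 90.046
spread = NO-GO - GO = 90.046 - 89.45 = 0.5960

0.5960


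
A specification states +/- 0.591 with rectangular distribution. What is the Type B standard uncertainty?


u_B = half_width / sqrt(3)
u_B = 0.591 / 1.7320508
u_B = 0.3412

0.3412


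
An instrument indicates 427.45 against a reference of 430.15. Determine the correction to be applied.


Correction = standard - reading
= 430.15 - 427.45
= 2.7000

2.7000


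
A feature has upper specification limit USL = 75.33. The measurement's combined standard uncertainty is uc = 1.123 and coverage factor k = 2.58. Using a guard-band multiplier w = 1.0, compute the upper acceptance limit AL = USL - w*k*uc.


U = k * uc = 2.58 * 1.123 = 2.89734
guard band g = w * U = 1.0 * 2.89734 = 2.89734
AL = USL - g = 75.33 - 2.89734
AL = 72.4327

72.4327


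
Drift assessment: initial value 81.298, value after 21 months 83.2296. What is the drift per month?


rate = (v2 - v1) / months
= (83.2296 - 81.298) / 21
= 1.9316 / 21
= 0.0920

0.0920


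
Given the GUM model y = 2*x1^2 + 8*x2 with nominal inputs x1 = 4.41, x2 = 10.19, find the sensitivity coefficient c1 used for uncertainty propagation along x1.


y = 2*x1^2 + 8*x2
dy/dx1 = 2*2*x1
Evaluate at x1 = 4.41: c1 = 4 * 4.41
c1 = 17.6400

17.6400


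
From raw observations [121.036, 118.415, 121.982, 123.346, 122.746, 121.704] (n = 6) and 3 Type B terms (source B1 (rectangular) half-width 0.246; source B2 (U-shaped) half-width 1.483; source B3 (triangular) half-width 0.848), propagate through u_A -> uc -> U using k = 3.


mean = (121.036 + 118.415 + 121.982 + 123.346 + 122.746 + 121.704) / 6 = 121.5381667
s = sqrt(sum((x - mean)^2)/(n-1)) = 1.7296215
u_A = s / sqrt(n) = 1.7296215 / sqrt(6) = 0.70611502
u_B1 = 0.246 / sqrt(3) = 0.14202817
u_B2 = 1.483 / sqrt(2) = 1.0486394
u_B3 = 0.848 / sqrt(6) = 0.34619455
uc = sqrt(0.70611502^2 + 0.14202817^2 + 1.0486394^2 + 0.34619455^2) = 1.318433
U = k * uc = 3 * 1.318433
U = 3.9553

3.9553


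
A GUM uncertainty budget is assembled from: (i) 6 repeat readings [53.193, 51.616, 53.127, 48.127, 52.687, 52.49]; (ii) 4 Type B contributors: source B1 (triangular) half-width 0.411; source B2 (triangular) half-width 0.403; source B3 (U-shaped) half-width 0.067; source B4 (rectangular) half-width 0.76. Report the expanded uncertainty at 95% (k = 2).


mean = (53.193 + 51.616 + 53.127 + 48.127 + 52.687 + 52.49) / 6 = 51.87333333
s = sqrt(sum((x - mean)^2)/(n-1)) = 1.9212894
u_A = s / sqrt(n) = 1.9212894 / sqrt(6) = 0.78436311
u_B1 = 0.411 / sqrt(6) = 0.16779005
u_B2 = 0.403 / sqrt(6) = 0.16452406
u_B3 = 0.067 / sqrt(2) = 0.047376154
u_B4 = 0.76 / sqrt(3) = 0.4387862
uc = sqrt(0.78436311^2 + 0.16779005^2 + 0.16452406^2 + 0.047376154^2 + 0.4387862^2) = 0.93017471
U = k * uc = 2 * 0.93017471
U = 1.8603

1.8603


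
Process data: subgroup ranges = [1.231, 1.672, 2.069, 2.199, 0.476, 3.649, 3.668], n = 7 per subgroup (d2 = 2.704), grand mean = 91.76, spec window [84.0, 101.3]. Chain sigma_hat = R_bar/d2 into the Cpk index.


R_bar = (1.231 + 1.672 + 2.069 + 2.199 + 0.476 + 3.649 + 3.668) / 7 = 2.1377143
sigma = R_bar / d2 = 2.1377143 / 2.704 = 0.79057482
Cp = (USL - LSL)/(6*sigma) = (101.3 - 84.0)/(6*0.79057482) = 3.6471
Cpu = (101.3 - 91.76)/(3*0.79057482) = 4.0224
Cpl = (91.76 - 84.0)/(3*0.79057482) = 3.2719
Cpk = min(Cpu, Cpl) = 3.2719

3.2719


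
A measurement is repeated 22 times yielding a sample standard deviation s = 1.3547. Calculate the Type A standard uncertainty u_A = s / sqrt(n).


u_A = s / sqrt(n)
u_A = 1.3547 / sqrt(22)
u_A = 1.3547 / 4.6904158
u_A = 0.2888

0.2888


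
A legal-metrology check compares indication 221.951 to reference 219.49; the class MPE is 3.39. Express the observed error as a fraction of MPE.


e = indication - reference = 221.951 - 219.49 = 2.4610
|e| = 2.4610
ratio = |e| / MPE = 2.4610 / 3.39
ratio = 0.7260

0.7260


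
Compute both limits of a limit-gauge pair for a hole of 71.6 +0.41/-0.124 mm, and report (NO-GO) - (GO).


GO = nominal - lower_tol (smallest hole = maximum material condition)
GO = 71.6 - 0.124 = 71.476
NO-GO = nominal + upper_tol (largest hole = least material condition)
NO-GO = 71.6 + 0.41 = 72.01
spread = NO-GO - GO = 72.01 - 71.476 = 0.5340

0.5340


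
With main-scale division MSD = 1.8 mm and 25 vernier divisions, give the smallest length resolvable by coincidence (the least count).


LC = MSD / n_div
= 1.8 / 25
= 0.0720

0.0720


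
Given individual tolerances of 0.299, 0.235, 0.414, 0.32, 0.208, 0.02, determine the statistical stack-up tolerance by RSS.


RSS = sqrt(0.299^2 + 0.235^2 + 0.414^2 + 0.32^2 + 0.208^2 + 0.02^2)
= sqrt(0.462086)
= 0.6798

0.6798


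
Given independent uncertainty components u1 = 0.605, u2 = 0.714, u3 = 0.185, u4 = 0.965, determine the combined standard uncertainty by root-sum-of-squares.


uc = sqrt(0.605^2 + 0.714^2 + 0.185^2 + 0.965^2)
uc = sqrt(1.841271)
uc = 1.3569

1.3569


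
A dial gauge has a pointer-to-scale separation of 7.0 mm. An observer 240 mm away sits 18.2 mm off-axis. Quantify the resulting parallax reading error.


error = h * offset / d
= 7.0 * 18.2 / 240
= 0.5308

0.5308


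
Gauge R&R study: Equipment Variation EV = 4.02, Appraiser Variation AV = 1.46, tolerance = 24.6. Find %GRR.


GRR = sqrt(EV^2 + AV^2) = sqrt(4.02^2 + 1.46^2) = 4.2769148
%GRR = GRR / tol * 100 = 4.2769148 / 24.6 * 100
%GRR = 17.3858

17.3858


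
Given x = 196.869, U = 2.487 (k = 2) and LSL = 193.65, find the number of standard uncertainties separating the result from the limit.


u = U / k = 2.487 / 2 = 1.2435
margin = |LSL - x| = |193.65 - 196.869| = 3.219
z = margin / u = 3.219 / 1.2435
z = 2.5887

2.5887


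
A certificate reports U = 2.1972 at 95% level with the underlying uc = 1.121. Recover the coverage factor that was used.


k = U / uc
k = 2.1972 / 1.121
k = 1.96

1.96


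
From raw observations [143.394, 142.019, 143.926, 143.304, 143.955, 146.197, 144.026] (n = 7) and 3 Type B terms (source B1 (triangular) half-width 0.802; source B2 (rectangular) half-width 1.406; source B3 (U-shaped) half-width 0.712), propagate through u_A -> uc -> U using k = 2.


mean = (143.394 + 142.019 + 143.926 + 143.304 + 143.955 + 146.197 + 144.026) / 7 = 143.8315714
s = sqrt(sum((x - mean)^2)/(n-1)) = 1.2524923
u_A = s / sqrt(n) = 1.2524923 / sqrt(7) = 0.47339759
u_B1 = 0.802 / sqrt(6) = 0.32741513
u_B2 = 1.406 / sqrt(3) = 0.81175448
u_B3 = 0.712 / sqrt(2) = 0.50346003
uc = sqrt(0.47339759^2 + 0.32741513^2 + 0.81175448^2 + 0.50346003^2) = 1.1152234
U = k * uc = 2 * 1.1152234
U = 2.2304

2.2304


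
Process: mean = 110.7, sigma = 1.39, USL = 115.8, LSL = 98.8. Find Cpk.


Cpu = (USL - mean) / (3*sigma) = (115.8 - 110.7) / (3*1.39) = 1.2230
Cpl = (mean - LSL) / (3*sigma) = (110.7 - 98.8) / (3*1.39) = 2.8537
Cpk = min(Cpu, Cpl) = 1.2230

1.2230


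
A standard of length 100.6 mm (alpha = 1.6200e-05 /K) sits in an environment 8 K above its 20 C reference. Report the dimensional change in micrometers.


dL = L * alpha * dT
= 100.6 * 1.6200e-05 * 8
= 0.0130378 mm
dL_um = 0.0130378 * 1000 = 13.0378 um

13.0378


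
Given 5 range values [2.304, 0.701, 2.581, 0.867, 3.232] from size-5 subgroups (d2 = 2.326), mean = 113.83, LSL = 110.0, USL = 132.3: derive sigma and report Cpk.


R_bar = (2.304 + 0.701 + 2.581 + 0.867 + 3.232) / 5 = 1.937
sigma = R_bar / d2 = 1.937 / 2.326 = 0.8327601
Cp = (USL - LSL)/(6*sigma) = (132.3 - 110.0)/(6*0.8327601) = 4.4631
Cpu = (132.3 - 113.83)/(3*0.8327601) = 7.3931
Cpl = (113.83 - 110.0)/(3*0.8327601) = 1.5331
Cpk = min(Cpu, Cpl) = 1.5331

1.5331


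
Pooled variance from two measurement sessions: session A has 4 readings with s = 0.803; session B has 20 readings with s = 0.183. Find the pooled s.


s_p = sqrt(((n1-1)*s1^2 + (n2-1)*s2^2) / (n1+n2-2))
numerator = (4-1)*0.803^2 + (20-1)*0.183^2 = 1.934427 + 0.636291 = 2.570718
denominator = 4 + 20 - 2 = 22
s_p^2 = 2.570718 / 22 = 0.11685082
s_p = sqrt(0.11685082) = 0.3418

0.3418


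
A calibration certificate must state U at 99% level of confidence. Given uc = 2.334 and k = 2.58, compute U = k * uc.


U = k * uc
U = 2.58 * 2.334
U = 6.0217

6.0217


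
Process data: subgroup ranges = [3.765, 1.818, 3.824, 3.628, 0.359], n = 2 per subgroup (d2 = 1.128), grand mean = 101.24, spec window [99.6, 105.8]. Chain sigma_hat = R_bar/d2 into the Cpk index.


R_bar = (3.765 + 1.818 + 3.824 + 3.628 + 0.359) / 5 = 2.6788
sigma = R_bar / d2 = 2.6788 / 1.128 = 2.3748227
Cp = (USL - LSL)/(6*sigma) = (105.8 - 99.6)/(6*2.3748227) = 0.4351
Cpu = (105.8 - 101.24)/(3*2.3748227) = 0.6400
Cpl = (101.24 - 99.6)/(3*2.3748227) = 0.2302
Cpk = min(Cpu, Cpl) = 0.2302

0.2302


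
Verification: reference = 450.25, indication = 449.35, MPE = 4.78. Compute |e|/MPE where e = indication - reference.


e = indication - reference = 449.35 - 450.25 = -0.9000
|e| = 0.9000
ratio = |e| / MPE = 0.9000 / 4.78
ratio = 0.1883

0.1883


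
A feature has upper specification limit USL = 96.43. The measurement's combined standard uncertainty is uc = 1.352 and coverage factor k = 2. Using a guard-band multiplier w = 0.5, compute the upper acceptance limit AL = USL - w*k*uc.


U = k * uc = 2 * 1.352 = 2.704
guard band g = w * U = 0.5 * 2.704 = 1.352
AL = USL - g = 96.43 - 1.352
AL = 95.0780

95.0780


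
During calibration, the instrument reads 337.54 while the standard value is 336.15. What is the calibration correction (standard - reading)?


Correction = standard - reading
= 336.15 - 337.54
= -1.3900

-1.3900


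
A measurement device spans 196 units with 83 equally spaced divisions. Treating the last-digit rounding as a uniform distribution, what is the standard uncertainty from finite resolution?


resolution = range / divisions
resolution = 196 / 83 = 2.3614458
u_res = resolution / (2*sqrt(3))
u_res = 2.3614458 / 3.4641016
u_res = 0.6817

0.6817


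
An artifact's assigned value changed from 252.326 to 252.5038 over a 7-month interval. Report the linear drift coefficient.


rate = (v2 - v1) / months
= (252.5038 - 252.326) / 7
= 0.1778 / 7
= 0.0254

0.0254


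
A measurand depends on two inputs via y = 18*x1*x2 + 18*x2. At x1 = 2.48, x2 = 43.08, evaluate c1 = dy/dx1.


y = 18*x1*x2 + 18*x2
dy/dx1 = 18*x2
Evaluate at x2 = 43.08: c1 = 18 * 43.08
c1 = 775.4400

775.4400


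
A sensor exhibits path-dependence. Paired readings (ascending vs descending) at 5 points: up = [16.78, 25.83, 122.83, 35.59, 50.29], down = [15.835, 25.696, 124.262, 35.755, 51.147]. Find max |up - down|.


|16.78 - 15.835| = 0.9450
|25.83 - 25.696| = 0.1340
|122.83 - 124.262| = 1.4320
|35.59 - 35.755| = 0.1650
|50.29 - 51.147| = 0.8570
hysteresis = max(diffs) = 1.4320

1.4320


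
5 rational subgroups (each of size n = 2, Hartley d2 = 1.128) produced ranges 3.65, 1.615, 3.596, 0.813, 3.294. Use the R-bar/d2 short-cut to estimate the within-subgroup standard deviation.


R_bar = (3.65 + 1.615 + 3.596 + 0.813 + 3.294) / 5
R_bar = 12.968 / 5 = 2.5936
sigma_hat = R_bar / d2 = 2.5936 / 1.128 = 2.2993

2.2993


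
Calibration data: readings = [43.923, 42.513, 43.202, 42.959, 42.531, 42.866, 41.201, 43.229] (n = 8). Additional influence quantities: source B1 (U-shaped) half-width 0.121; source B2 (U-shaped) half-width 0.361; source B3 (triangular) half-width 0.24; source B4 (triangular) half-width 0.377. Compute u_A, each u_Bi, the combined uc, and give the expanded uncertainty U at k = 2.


mean = (43.923 + 42.513 + 43.202 + 42.959 + 42.531 + 42.866 + 41.201 + 43.229) / 8 = 42.803
s = sqrt(sum((x - mean)^2)/(n-1)) = 0.78811439
u_A = s / sqrt(n) = 0.78811439 / sqrt(8) = 0.27864051
u_B1 = 0.121 / sqrt(2) = 0.085559921
u_B2 = 0.361 / sqrt(2) = 0.25526555
u_B3 = 0.24 / sqrt(6) = 0.09797959
u_B4 = 0.377 / sqrt(6) = 0.15390961
uc = sqrt(0.27864051^2 + 0.085559921^2 + 0.25526555^2 + 0.09797959^2 + 0.15390961^2) = 0.42826359
U = k * uc = 2 * 0.42826359
U = 0.8565

0.8565


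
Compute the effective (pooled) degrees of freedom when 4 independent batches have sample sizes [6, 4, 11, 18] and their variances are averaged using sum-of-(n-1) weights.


nu = sum_i (n_i - 1)
nu = ((6 - 1) + (4 - 1) + (11 - 1) + (18 - 1))
nu = 5 + 3 + 10 + 17
nu = 35

35
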